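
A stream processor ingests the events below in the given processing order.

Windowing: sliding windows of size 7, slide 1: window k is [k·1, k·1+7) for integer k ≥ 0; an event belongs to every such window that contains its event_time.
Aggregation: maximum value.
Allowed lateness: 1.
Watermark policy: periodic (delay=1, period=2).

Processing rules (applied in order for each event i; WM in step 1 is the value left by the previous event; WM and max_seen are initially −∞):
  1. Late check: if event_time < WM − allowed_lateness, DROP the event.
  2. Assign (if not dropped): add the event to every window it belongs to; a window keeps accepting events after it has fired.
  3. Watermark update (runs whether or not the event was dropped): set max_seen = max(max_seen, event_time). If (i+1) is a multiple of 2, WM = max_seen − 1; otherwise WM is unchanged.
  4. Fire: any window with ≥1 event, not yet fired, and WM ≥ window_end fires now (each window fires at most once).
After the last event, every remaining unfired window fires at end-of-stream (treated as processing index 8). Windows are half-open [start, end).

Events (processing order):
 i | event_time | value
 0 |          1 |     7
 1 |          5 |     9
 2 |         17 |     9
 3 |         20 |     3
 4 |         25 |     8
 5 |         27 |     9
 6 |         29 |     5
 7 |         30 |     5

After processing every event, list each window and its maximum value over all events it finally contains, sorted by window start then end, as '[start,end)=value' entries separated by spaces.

[0,7)=9 [1,8)=9 [2,9)=9 [3,10)=9 [4,11)=9 [5,12)=9 [11,18)=9 [12,19)=9 [13,20)=9 [14,21)=9 [15,22)=9 [16,23)=9 [17,24)=9 [18,25)=3 [19,26)=8 [20,27)=8 [21,28)=9 [22,29)=9 [23,30)=9 [24,31)=9 [25,32)=9 [26,33)=9 [27,34)=9 [28,35)=5 [29,36)=5 [30,37)=5

i=0 t=1 v=7: → [1,8),[0,7); WM=−∞
i=1 t=5 v=9: → [5,12),[4,11),[3,10),[2,9),[1,8),[0,7); WM=4
i=2 t=17 v=9: → [17,24),[16,23),[15,22),[14,21),[13,20),[12,19),[11,18); WM=4
i=3 t=20 v=3: → [20,27),[19,26),[18,25),[17,24),[16,23),[15,22),[14,21); WM=19; [0,7) fires=9 [1,8) fires=9 [2,9) fires=9 [3,10) fires=9 [4,11) fires=9 [5,12) fires=9 [11,18) fires=9 [12,19) fires=9
i=4 t=25 v=8: → [25,32),[24,31),[23,30),[22,29),[21,28),[20,27),[19,26); WM=19
i=5 t=27 v=9: → [27,34),[26,33),[25,32),[24,31),[23,30),[22,29),[21,28); WM=26; [13,20) fires=9 [14,21) fires=9 [15,22) fires=9 [16,23) fires=9 [17,24) fires=9 [18,25) fires=3 [19,26) fires=8
i=6 t=29 v=5: → [29,36),[28,35),[27,34),[26,33),[25,32),[24,31),[23,30); WM=26
i=7 t=30 v=5: → [30,37),[29,36),[28,35),[27,34),[26,33),[25,32),[24,31); WM=29; [20,27) fires=8 [21,28) fires=9 [22,29) fires=9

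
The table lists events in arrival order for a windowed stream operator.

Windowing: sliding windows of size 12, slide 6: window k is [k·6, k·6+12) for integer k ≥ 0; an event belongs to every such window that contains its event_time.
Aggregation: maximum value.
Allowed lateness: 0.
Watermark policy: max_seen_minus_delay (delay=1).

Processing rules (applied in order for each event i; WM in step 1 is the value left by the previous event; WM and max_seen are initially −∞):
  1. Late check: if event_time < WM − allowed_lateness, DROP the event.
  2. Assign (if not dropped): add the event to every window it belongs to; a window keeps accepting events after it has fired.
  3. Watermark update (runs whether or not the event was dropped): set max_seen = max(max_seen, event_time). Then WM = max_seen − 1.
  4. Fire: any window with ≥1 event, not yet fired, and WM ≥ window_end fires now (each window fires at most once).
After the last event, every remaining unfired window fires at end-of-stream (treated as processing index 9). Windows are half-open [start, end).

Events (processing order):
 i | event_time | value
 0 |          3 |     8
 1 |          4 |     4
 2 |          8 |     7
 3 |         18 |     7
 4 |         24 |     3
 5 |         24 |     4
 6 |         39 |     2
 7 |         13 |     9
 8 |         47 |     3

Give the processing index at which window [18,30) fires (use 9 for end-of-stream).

i=0 t=3 v=8: → [0,12); WM=2
i=1 t=4 v=4: → [0,12); WM=3
i=2 t=8 v=7: → [6,18),[0,12); WM=7
i=3 t=18 v=7: → [18,30),[12,24); WM=17; [0,12) fires=8
i=4 t=24 v=3: → [24,36),[18,30); WM=23; [6,18) fires=7
i=5 t=24 v=4: → [24,36),[18,30); WM=23
i=6 t=39 v=2: → [36,48),[30,42); WM=38; [12,24) fires=7 [18,30) fires=7 [24,36) fires=4
i=7 t=13 v=9: DROP (t<38-0); WM=38
i=8 t=47 v=3: → [42,54),[36,48); WM=46; [30,42) fires=2

6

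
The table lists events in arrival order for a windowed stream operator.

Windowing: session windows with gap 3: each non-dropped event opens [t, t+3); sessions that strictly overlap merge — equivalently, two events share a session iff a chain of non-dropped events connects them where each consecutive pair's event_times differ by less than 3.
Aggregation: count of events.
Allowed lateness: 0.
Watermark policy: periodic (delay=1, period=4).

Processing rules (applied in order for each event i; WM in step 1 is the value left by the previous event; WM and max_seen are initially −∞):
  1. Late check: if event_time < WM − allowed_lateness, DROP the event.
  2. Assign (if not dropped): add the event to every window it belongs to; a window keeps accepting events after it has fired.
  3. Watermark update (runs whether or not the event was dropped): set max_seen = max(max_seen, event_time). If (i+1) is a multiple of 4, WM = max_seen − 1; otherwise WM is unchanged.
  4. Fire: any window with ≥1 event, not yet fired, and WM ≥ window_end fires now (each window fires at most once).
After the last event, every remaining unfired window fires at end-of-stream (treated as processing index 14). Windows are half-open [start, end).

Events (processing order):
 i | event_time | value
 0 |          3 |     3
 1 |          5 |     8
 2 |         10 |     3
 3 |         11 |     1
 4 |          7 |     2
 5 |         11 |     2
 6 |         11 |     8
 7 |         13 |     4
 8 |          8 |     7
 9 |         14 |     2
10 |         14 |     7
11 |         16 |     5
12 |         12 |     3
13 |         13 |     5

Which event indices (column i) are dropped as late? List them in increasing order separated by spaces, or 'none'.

4 8 12 13

i=0 t=3 v=3: → [3,6); WM=−∞
i=1 t=5 v=8: → [3,8); WM=−∞
i=2 t=10 v=3: → [10,13); WM=−∞
i=3 t=11 v=1: → [10,14); WM=10
i=4 t=7 v=2: DROP (t<10-0); WM=10
i=5 t=11 v=2: → [10,14); WM=10
i=6 t=11 v=8: → [10,14); WM=10
i=7 t=13 v=4: → [10,16); WM=12
i=8 t=8 v=7: DROP (t<12-0); WM=12
i=9 t=14 v=2: → [10,17); WM=12
i=10 t=14 v=7: → [10,17); WM=12
i=11 t=16 v=5: → [10,19); WM=15
i=12 t=12 v=3: DROP (t<15-0); WM=15
i=13 t=13 v=5: DROP (t<15-0); WM=15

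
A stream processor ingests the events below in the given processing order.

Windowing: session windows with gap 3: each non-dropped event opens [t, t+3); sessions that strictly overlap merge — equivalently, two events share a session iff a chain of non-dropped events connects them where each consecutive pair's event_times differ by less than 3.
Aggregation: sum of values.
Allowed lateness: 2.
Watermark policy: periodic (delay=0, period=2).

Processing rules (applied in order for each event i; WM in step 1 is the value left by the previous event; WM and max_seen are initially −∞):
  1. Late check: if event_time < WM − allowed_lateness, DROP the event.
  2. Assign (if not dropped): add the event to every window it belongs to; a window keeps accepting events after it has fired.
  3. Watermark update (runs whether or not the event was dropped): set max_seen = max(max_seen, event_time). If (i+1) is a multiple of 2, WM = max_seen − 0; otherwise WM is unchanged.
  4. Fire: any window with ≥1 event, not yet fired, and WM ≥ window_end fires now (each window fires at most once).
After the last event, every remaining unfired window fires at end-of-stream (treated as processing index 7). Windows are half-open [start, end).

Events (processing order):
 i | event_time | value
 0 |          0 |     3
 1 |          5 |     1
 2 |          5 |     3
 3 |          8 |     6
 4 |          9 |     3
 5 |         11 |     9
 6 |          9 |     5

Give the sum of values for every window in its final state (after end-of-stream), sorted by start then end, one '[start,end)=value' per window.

[0,3)=3 [5,8)=4 [8,14)=23

i=0 t=0 v=3: → [0,3); WM=−∞
i=1 t=5 v=1: → [5,8); WM=5
i=2 t=5 v=3: → [5,8); WM=5
i=3 t=8 v=6: → [8,11); WM=8
i=4 t=9 v=3: → [8,12); WM=8
i=5 t=11 v=9: → [8,14); WM=11
i=6 t=9 v=5: → [8,14); WM=11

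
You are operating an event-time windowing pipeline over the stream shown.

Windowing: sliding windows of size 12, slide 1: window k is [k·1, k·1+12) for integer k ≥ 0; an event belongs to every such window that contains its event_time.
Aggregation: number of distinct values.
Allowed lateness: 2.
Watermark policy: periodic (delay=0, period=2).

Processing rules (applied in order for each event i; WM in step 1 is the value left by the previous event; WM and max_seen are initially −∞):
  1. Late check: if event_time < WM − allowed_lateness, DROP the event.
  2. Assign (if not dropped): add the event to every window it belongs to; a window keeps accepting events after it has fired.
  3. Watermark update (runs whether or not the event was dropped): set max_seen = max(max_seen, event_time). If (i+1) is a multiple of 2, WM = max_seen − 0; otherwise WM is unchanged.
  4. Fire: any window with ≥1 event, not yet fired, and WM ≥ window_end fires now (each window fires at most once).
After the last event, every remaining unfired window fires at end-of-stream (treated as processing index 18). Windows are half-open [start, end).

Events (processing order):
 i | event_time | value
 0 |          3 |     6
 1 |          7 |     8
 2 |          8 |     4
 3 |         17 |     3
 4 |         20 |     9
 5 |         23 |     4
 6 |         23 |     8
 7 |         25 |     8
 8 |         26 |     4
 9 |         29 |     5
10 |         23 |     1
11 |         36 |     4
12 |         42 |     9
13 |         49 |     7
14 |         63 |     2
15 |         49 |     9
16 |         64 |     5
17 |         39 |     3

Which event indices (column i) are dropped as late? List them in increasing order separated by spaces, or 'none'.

10 17

i=0 t=3 v=6: → [3,15),[2,14),[1,13),[0,12); WM=−∞
i=1 t=7 v=8: → [7,19),[6,18),[5,17),[4,16),[3,15),[2,14),[1,13),[0,12); WM=7
i=2 t=8 v=4: → [8,20),[7,19),[6,18),[5,17),[4,16),[3,15),[2,14),[1,13),[0,12); WM=7
i=3 t=17 v=3: → [17,29),[16,28),[15,27),[14,26),[13,25),[12,24),[11,23),[10,22),[9,21),[8,20),[7,19),[6,18); WM=17; [0,12) fires=3 [1,13) fires=3 [2,14) fires=3 [3,15) fires=3 [4,16) fires=2 [5,17) fires=2
i=4 t=20 v=9: → [20,32),[19,31),[18,30),[17,29),[16,28),[15,27),[14,26),[13,25),[12,24),[11,23),[10,22),[9,21); WM=17
i=5 t=23 v=4: → [23,35),[22,34),[21,33),[20,32),[19,31),[18,30),[17,29),[16,28),[15,27),[14,26),[13,25),[12,24); WM=23; [6,18) fires=3 [7,19) fires=3 [8,20) fires=2 [9,21) fires=2 [10,22) fires=2 [11,23) fires=2
i=6 t=23 v=8: → [23,35),[22,34),[21,33),[20,32),[19,31),[18,30),[17,29),[16,28),[15,27),[14,26),[13,25),[12,24); WM=23
i=7 t=25 v=8: → [25,37),[24,36),[23,35),[22,34),[21,33),[20,32),[19,31),[18,30),[17,29),[16,28),[15,27),[14,26); WM=25; [12,24) fires=4 [13,25) fires=4
i=8 t=26 v=4: → [26,38),[25,37),[24,36),[23,35),[22,34),[21,33),[20,32),[19,31),[18,30),[17,29),[16,28),[15,27); WM=25
i=9 t=29 v=5: → [29,41),[28,40),[27,39),[26,38),[25,37),[24,36),[23,35),[22,34),[21,33),[20,32),[19,31),[18,30); WM=29; [14,26) fires=4 [15,27) fires=4 [16,28) fires=4 [17,29) fires=4
i=10 t=23 v=1: DROP (t<29-2); WM=29
i=11 t=36 v=4: → [36,48),[35,47),[34,46),[33,45),[32,44),[31,43),[30,42),[29,41),[28,40),[27,39),[26,38),[25,37); WM=36; [18,30) fires=4 [19,31) fires=4 [20,32) fires=4 [21,33) fires=3 [22,34) fires=3 [23,35) fires=3 [24,36) fires=3
i=12 t=42 v=9: → [42,54),[41,53),[40,52),[39,51),[38,50),[37,49),[36,48),[35,47),[34,46),[33,45),[32,44),[31,43); WM=36
i=13 t=49 v=7: → [49,61),[48,60),[47,59),[46,58),[45,57),[44,56),[43,55),[42,54),[41,53),[40,52),[39,51),[38,50); WM=49; [25,37) fires=3 [26,38) fires=2 [27,39) fires=2 [28,40) fires=2 [29,41) fires=2 [30,42) fires=1 [31,43) fires=2 [32,44) fires=2 [33,45) fires=2 [34,46) fires=2 [35,47) fires=2 [36,48) fires=2 [37,49) fires=1
i=14 t=63 v=2: → [63,75),[62,74),[61,73),[60,72),[59,71),[58,70),[57,69),[56,68),[55,67),[54,66),[53,65),[52,64); WM=49
i=15 t=49 v=9: → [49,61),[48,60),[47,59),[46,58),[45,57),[44,56),[43,55),[42,54),[41,53),[40,52),[39,51),[38,50); WM=63; [38,50) fires=2 [39,51) fires=2 [40,52) fires=2 [41,53) fires=2 [42,54) fires=2 [43,55) fires=2 [44,56) fires=2 [45,57) fires=2 [46,58) fires=2 [47,59) fires=2 [48,60) fires=2 [49,61) fires=2
i=16 t=64 v=5: → [64,76),[63,75),[62,74),[61,73),[60,72),[59,71),[58,70),[57,69),[56,68),[55,67),[54,66),[53,65); WM=63
i=17 t=39 v=3: DROP (t<63-2); WM=64; [52,64) fires=1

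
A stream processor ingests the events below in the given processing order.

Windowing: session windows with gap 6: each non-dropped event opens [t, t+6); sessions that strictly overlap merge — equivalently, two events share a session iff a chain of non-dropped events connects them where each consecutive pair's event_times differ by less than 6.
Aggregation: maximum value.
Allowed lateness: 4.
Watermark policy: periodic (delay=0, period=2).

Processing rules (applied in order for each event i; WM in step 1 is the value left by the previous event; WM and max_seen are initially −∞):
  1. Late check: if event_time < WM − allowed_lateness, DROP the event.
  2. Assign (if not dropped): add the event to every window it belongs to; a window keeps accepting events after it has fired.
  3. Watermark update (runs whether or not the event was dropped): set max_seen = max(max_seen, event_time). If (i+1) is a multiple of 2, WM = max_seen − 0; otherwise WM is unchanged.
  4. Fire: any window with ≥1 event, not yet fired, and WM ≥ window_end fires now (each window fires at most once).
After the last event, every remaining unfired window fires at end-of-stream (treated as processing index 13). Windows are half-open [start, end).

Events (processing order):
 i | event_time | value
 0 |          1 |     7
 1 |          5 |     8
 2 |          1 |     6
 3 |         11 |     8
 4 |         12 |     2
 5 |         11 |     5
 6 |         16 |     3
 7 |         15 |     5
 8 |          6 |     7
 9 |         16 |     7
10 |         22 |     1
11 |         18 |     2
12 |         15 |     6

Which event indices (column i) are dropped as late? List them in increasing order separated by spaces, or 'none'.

i=0 t=1 v=7: → [1,7); WM=−∞
i=1 t=5 v=8: → [1,11); WM=5
i=2 t=1 v=6: → [1,11); WM=5
i=3 t=11 v=8: → [11,17); WM=11
i=4 t=12 v=2: → [11,18); WM=11
i=5 t=11 v=5: → [11,18); WM=12
i=6 t=16 v=3: → [11,22); WM=12
i=7 t=15 v=5: → [11,22); WM=16
i=8 t=6 v=7: DROP (t<16-4); WM=16
i=9 t=16 v=7: → [11,22); WM=16
i=10 t=22 v=1: → [22,28); WM=16
i=11 t=18 v=2: → [11,28); WM=22
i=12 t=15 v=6: DROP (t<22-4); WM=22

8 12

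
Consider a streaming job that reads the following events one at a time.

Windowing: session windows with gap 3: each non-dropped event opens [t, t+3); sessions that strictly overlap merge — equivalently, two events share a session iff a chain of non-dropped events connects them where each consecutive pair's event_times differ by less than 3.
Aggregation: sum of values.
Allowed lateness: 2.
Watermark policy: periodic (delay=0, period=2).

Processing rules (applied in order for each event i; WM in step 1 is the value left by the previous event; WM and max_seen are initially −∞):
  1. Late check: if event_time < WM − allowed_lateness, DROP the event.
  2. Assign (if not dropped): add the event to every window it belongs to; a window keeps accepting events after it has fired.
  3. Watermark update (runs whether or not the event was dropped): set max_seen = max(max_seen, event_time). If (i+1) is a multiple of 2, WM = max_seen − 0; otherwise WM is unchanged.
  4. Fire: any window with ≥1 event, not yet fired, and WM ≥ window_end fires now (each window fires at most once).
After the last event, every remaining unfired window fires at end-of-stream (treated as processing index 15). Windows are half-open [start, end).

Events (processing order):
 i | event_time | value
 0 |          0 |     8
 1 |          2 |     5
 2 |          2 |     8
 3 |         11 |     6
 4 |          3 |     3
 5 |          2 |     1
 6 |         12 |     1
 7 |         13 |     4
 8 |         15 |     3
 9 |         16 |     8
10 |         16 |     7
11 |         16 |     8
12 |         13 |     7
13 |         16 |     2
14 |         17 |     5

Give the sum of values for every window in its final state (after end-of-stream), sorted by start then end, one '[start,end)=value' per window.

i=0 t=0 v=8: → [0,3); WM=−∞
i=1 t=2 v=5: → [0,5); WM=2
i=2 t=2 v=8: → [0,5); WM=2
i=3 t=11 v=6: → [11,14); WM=11
i=4 t=3 v=3: DROP (t<11-2); WM=11
i=5 t=2 v=1: DROP (t<11-2); WM=11
i=6 t=12 v=1: → [11,15); WM=11
i=7 t=13 v=4: → [11,16); WM=13
i=8 t=15 v=3: → [11,18); WM=13
i=9 t=16 v=8: → [11,19); WM=16
i=10 t=16 v=7: → [11,19); WM=16
i=11 t=16 v=8: → [11,19); WM=16
i=12 t=13 v=7: DROP (t<16-2); WM=16
i=13 t=16 v=2: → [11,19); WM=16
i=14 t=17 v=5: → [11,20); WM=16

[0,5)=21 [11,20)=44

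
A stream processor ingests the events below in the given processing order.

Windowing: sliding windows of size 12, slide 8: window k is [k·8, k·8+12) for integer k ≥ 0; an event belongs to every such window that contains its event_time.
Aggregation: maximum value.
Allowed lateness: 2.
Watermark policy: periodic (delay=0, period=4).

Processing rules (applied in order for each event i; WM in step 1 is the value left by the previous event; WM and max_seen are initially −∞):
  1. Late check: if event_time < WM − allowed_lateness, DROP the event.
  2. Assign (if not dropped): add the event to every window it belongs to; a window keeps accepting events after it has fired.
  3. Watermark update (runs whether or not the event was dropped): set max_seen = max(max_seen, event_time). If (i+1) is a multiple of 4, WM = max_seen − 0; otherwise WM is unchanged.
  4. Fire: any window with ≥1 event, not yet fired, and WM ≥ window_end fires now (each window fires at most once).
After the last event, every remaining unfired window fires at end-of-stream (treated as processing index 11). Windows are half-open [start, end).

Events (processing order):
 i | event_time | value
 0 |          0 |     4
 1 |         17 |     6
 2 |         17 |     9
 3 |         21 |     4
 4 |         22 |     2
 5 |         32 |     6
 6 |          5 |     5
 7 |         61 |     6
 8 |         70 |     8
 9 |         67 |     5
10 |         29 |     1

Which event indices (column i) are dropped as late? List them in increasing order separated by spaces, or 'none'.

i=0 t=0 v=4: → [0,12); WM=−∞
i=1 t=17 v=6: → [16,28),[8,20); WM=−∞
i=2 t=17 v=9: → [16,28),[8,20); WM=−∞
i=3 t=21 v=4: → [16,28); WM=21; [0,12) fires=4 [8,20) fires=9
i=4 t=22 v=2: → [16,28); WM=21
i=5 t=32 v=6: → [32,44),[24,36); WM=21
i=6 t=5 v=5: DROP (t<21-2); WM=21
i=7 t=61 v=6: → [56,68); WM=61; [16,28) fires=9 [24,36) fires=6 [32,44) fires=6
i=8 t=70 v=8: → [64,76); WM=61
i=9 t=67 v=5: → [64,76),[56,68); WM=61
i=10 t=29 v=1: DROP (t<61-2); WM=61

6 10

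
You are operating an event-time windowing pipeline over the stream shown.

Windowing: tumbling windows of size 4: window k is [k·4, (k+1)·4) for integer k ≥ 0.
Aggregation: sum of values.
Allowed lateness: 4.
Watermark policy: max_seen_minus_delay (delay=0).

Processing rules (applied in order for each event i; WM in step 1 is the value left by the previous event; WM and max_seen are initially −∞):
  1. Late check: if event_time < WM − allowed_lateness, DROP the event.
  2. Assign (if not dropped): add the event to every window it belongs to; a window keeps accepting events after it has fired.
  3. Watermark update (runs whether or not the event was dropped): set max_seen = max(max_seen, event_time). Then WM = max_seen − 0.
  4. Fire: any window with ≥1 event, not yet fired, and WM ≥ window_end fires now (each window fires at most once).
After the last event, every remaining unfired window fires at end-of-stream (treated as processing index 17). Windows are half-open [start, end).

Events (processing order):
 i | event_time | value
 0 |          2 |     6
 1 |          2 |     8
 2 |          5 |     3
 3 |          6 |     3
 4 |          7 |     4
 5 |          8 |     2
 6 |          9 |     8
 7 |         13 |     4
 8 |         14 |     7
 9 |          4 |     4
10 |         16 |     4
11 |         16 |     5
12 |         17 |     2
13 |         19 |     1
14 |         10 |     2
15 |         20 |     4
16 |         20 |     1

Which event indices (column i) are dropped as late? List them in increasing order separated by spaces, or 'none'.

9 14

i=0 t=2 v=6: → [0,4); WM=2
i=1 t=2 v=8: → [0,4); WM=2
i=2 t=5 v=3: → [4,8); WM=5; [0,4) fires=14
i=3 t=6 v=3: → [4,8); WM=6
i=4 t=7 v=4: → [4,8); WM=7
i=5 t=8 v=2: → [8,12); WM=8; [4,8) fires=10
i=6 t=9 v=8: → [8,12); WM=9
i=7 t=13 v=4: → [12,16); WM=13; [8,12) fires=10
i=8 t=14 v=7: → [12,16); WM=14
i=9 t=4 v=4: DROP (t<14-4); WM=14
i=10 t=16 v=4: → [16,20); WM=16; [12,16) fires=11
i=11 t=16 v=5: → [16,20); WM=16
i=12 t=17 v=2: → [16,20); WM=17
i=13 t=19 v=1: → [16,20); WM=19
i=14 t=10 v=2: DROP (t<19-4); WM=19
i=15 t=20 v=4: → [20,24); WM=20; [16,20) fires=12
i=16 t=20 v=1: → [20,24); WM=20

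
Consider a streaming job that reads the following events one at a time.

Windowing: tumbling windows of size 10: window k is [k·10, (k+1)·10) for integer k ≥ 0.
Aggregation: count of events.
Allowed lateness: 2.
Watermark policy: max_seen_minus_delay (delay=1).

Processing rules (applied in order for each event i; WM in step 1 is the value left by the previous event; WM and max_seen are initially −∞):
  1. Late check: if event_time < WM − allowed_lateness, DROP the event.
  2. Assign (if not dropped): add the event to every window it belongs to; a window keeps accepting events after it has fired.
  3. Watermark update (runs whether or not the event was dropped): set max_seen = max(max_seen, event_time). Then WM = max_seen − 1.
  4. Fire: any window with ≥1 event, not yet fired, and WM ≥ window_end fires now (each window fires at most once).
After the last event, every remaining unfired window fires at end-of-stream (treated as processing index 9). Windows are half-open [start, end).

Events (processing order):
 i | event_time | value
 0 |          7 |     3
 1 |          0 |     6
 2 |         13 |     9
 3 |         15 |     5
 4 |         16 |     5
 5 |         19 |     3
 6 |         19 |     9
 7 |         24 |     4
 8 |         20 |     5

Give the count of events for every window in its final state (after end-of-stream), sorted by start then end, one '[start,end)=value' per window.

i=0 t=7 v=3: → [0,10); WM=6
i=1 t=0 v=6: DROP (t<6-2); WM=6
i=2 t=13 v=9: → [10,20); WM=12; [0,10) fires=1
i=3 t=15 v=5: → [10,20); WM=14
i=4 t=16 v=5: → [10,20); WM=15
i=5 t=19 v=3: → [10,20); WM=18
i=6 t=19 v=9: → [10,20); WM=18
i=7 t=24 v=4: → [20,30); WM=23; [10,20) fires=5
i=8 t=20 v=5: DROP (t<23-2); WM=23

[0,10)=1 [10,20)=5 [20,30)=1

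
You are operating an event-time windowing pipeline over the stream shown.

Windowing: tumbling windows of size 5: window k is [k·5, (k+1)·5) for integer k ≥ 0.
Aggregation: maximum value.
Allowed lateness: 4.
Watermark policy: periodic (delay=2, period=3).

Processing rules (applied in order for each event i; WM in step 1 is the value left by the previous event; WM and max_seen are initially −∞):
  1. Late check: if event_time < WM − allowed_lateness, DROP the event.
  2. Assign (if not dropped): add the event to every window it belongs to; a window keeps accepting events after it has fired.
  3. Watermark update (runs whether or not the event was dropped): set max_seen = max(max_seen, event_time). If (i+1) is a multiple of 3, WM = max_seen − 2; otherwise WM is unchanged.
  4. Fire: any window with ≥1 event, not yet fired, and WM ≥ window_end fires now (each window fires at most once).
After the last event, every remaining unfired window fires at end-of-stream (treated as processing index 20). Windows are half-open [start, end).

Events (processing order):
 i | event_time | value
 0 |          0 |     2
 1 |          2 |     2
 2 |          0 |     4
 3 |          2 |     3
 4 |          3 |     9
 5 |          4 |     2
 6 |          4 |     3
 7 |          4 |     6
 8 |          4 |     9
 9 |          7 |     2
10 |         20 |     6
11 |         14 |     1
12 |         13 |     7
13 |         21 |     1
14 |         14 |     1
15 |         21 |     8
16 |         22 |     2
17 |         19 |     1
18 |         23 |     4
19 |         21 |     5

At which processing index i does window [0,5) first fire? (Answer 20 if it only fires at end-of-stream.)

i=0 t=0 v=2: → [0,5); WM=−∞
i=1 t=2 v=2: → [0,5); WM=−∞
i=2 t=0 v=4: → [0,5); WM=0
i=3 t=2 v=3: → [0,5); WM=0
i=4 t=3 v=9: → [0,5); WM=0
i=5 t=4 v=2: → [0,5); WM=2
i=6 t=4 v=3: → [0,5); WM=2
i=7 t=4 v=6: → [0,5); WM=2
i=8 t=4 v=9: → [0,5); WM=2
i=9 t=7 v=2: → [5,10); WM=2
i=10 t=20 v=6: → [20,25); WM=2
i=11 t=14 v=1: → [10,15); WM=18; [0,5) fires=9 [5,10) fires=2 [10,15) fires=1
i=12 t=13 v=7: DROP (t<18-4); WM=18
i=13 t=21 v=1: → [20,25); WM=18
i=14 t=14 v=1: → [10,15); WM=19
i=15 t=21 v=8: → [20,25); WM=19
i=16 t=22 v=2: → [20,25); WM=19
i=17 t=19 v=1: → [15,20); WM=20; [15,20) fires=1
i=18 t=23 v=4: → [20,25); WM=20
i=19 t=21 v=5: → [20,25); WM=20

11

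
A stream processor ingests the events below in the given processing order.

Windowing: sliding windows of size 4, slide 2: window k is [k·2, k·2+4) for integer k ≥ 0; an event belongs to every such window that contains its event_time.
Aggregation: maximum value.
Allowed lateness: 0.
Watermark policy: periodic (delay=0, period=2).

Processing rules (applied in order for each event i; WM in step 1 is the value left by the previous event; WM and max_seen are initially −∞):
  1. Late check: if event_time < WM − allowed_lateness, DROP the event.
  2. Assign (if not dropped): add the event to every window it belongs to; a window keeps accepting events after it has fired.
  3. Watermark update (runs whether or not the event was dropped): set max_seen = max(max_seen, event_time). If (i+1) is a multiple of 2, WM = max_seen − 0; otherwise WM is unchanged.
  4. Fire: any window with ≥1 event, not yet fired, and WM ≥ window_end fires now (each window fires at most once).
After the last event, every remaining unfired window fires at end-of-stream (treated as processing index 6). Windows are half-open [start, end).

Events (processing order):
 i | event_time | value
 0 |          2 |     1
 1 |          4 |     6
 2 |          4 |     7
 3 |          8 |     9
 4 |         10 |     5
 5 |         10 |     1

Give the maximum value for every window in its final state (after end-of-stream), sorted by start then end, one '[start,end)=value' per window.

i=0 t=2 v=1: → [2,6),[0,4); WM=−∞
i=1 t=4 v=6: → [4,8),[2,6); WM=4; [0,4) fires=1
i=2 t=4 v=7: → [4,8),[2,6); WM=4
i=3 t=8 v=9: → [8,12),[6,10); WM=8; [2,6) fires=7 [4,8) fires=7
i=4 t=10 v=5: → [10,14),[8,12); WM=8
i=5 t=10 v=1: → [10,14),[8,12); WM=10; [6,10) fires=9

[0,4)=1 [2,6)=7 [4,8)=7 [6,10)=9 [8,12)=9 [10,14)=5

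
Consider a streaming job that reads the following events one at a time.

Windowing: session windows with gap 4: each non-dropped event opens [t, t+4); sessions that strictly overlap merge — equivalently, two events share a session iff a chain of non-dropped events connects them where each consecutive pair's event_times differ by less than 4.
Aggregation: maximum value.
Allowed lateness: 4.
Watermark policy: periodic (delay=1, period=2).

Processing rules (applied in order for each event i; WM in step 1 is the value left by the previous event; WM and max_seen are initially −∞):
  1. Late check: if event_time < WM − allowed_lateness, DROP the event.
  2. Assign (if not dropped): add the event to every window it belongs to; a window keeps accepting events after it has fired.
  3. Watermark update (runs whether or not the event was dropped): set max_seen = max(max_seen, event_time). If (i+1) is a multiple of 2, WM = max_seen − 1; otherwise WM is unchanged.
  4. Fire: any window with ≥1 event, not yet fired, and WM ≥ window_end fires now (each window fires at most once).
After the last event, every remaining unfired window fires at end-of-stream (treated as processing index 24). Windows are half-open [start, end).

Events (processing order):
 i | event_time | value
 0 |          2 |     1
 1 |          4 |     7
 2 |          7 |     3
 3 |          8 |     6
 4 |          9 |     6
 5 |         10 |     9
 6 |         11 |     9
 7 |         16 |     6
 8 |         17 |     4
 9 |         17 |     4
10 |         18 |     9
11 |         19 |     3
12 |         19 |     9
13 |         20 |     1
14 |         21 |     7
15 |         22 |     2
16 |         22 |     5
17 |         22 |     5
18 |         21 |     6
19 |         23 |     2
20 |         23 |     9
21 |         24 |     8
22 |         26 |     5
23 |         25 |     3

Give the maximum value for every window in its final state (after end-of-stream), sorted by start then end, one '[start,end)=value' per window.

[2,15)=9 [16,30)=9

i=0 t=2 v=1: → [2,6); WM=−∞
i=1 t=4 v=7: → [2,8); WM=3
i=2 t=7 v=3: → [2,11); WM=3
i=3 t=8 v=6: → [2,12); WM=7
i=4 t=9 v=6: → [2,13); WM=7
i=5 t=10 v=9: → [2,14); WM=9
i=6 t=11 v=9: → [2,15); WM=9
i=7 t=16 v=6: → [16,20); WM=15
i=8 t=17 v=4: → [16,21); WM=15
i=9 t=17 v=4: → [16,21); WM=16
i=10 t=18 v=9: → [16,22); WM=16
i=11 t=19 v=3: → [16,23); WM=18
i=12 t=19 v=9: → [16,23); WM=18
i=13 t=20 v=1: → [16,24); WM=19
i=14 t=21 v=7: → [16,25); WM=19
i=15 t=22 v=2: → [16,26); WM=21
i=16 t=22 v=5: → [16,26); WM=21
i=17 t=22 v=5: → [16,26); WM=21
i=18 t=21 v=6: → [16,26); WM=21
i=19 t=23 v=2: → [16,27); WM=22
i=20 t=23 v=9: → [16,27); WM=22
i=21 t=24 v=8: → [16,28); WM=23
i=22 t=26 v=5: → [16,30); WM=23
i=23 t=25 v=3: → [16,30); WM=25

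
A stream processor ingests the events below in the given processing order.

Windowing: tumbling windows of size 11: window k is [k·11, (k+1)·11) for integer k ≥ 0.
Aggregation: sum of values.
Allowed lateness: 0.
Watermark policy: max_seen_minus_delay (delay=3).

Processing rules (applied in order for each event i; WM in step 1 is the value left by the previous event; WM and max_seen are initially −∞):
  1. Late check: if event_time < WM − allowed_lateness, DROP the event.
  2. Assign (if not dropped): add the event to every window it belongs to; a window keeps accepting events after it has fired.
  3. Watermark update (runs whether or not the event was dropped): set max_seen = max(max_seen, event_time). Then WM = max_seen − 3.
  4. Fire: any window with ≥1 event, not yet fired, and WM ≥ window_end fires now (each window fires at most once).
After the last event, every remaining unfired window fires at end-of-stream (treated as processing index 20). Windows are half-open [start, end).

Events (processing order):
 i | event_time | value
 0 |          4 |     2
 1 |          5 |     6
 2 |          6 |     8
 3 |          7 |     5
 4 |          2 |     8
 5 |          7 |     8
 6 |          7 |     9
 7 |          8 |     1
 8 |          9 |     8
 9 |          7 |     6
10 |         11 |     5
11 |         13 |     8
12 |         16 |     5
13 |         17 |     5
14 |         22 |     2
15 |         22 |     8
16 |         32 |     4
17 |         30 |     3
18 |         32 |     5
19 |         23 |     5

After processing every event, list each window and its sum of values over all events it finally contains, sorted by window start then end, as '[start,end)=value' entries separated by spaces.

[0,11)=53 [11,22)=23 [22,33)=22

i=0 t=4 v=2: → [0,11); WM=1
i=1 t=5 v=6: → [0,11); WM=2
i=2 t=6 v=8: → [0,11); WM=3
i=3 t=7 v=5: → [0,11); WM=4
i=4 t=2 v=8: DROP (t<4-0); WM=4
i=5 t=7 v=8: → [0,11); WM=4
i=6 t=7 v=9: → [0,11); WM=4
i=7 t=8 v=1: → [0,11); WM=5
i=8 t=9 v=8: → [0,11); WM=6
i=9 t=7 v=6: → [0,11); WM=6
i=10 t=11 v=5: → [11,22); WM=8
i=11 t=13 v=8: → [11,22); WM=10
i=12 t=16 v=5: → [11,22); WM=13; [0,11) fires=53
i=13 t=17 v=5: → [11,22); WM=14
i=14 t=22 v=2: → [22,33); WM=19
i=15 t=22 v=8: → [22,33); WM=19
i=16 t=32 v=4: → [22,33); WM=29; [11,22) fires=23
i=17 t=30 v=3: → [22,33); WM=29
i=18 t=32 v=5: → [22,33); WM=29
i=19 t=23 v=5: DROP (t<29-0); WM=29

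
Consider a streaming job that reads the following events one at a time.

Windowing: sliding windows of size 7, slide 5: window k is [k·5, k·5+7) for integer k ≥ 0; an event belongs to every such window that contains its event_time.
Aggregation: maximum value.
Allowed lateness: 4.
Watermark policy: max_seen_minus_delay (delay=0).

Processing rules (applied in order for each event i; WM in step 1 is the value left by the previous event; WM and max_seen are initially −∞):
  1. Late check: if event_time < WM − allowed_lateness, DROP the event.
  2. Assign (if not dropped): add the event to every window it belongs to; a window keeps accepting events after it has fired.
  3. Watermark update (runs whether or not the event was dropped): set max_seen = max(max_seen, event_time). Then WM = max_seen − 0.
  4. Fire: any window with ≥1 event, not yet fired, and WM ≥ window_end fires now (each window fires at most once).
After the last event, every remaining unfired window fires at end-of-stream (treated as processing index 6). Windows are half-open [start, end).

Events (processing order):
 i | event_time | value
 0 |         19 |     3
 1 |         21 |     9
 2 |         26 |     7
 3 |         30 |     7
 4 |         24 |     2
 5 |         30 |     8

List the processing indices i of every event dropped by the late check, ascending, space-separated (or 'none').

i=0 t=19 v=3: → [15,22); WM=19
i=1 t=21 v=9: → [20,27),[15,22); WM=21
i=2 t=26 v=7: → [25,32),[20,27); WM=26; [15,22) fires=9
i=3 t=30 v=7: → [30,37),[25,32); WM=30; [20,27) fires=9
i=4 t=24 v=2: DROP (t<30-4); WM=30
i=5 t=30 v=8: → [30,37),[25,32); WM=30

4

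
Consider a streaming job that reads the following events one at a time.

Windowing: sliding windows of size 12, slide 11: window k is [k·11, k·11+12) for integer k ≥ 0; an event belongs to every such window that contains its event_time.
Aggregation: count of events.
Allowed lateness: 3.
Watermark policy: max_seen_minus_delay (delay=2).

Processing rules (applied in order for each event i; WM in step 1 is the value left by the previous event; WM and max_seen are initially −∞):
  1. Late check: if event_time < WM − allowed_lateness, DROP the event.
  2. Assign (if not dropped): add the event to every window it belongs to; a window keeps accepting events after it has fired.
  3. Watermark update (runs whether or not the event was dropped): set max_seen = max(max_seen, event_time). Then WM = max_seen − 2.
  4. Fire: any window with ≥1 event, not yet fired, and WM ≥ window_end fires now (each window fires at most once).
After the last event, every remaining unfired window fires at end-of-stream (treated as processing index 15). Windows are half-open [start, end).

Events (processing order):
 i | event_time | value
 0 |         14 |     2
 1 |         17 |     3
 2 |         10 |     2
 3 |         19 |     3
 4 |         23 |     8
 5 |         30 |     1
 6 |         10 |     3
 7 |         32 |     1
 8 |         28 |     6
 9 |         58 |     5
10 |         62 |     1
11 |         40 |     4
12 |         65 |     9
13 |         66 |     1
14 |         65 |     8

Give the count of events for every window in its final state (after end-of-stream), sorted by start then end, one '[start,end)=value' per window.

i=0 t=14 v=2: → [11,23); WM=12
i=1 t=17 v=3: → [11,23); WM=15
i=2 t=10 v=2: DROP (t<15-3); WM=15
i=3 t=19 v=3: → [11,23); WM=17
i=4 t=23 v=8: → [22,34); WM=21
i=5 t=30 v=1: → [22,34); WM=28; [11,23) fires=3
i=6 t=10 v=3: DROP (t<28-3); WM=28
i=7 t=32 v=1: → [22,34); WM=30
i=8 t=28 v=6: → [22,34); WM=30
i=9 t=58 v=5: → [55,67); WM=56; [22,34) fires=4
i=10 t=62 v=1: → [55,67); WM=60
i=11 t=40 v=4: DROP (t<60-3); WM=60
i=12 t=65 v=9: → [55,67); WM=63
i=13 t=66 v=1: → [66,78),[55,67); WM=64
i=14 t=65 v=8: → [55,67); WM=64

[11,23)=3 [22,34)=4 [55,67)=5 [66,78)=1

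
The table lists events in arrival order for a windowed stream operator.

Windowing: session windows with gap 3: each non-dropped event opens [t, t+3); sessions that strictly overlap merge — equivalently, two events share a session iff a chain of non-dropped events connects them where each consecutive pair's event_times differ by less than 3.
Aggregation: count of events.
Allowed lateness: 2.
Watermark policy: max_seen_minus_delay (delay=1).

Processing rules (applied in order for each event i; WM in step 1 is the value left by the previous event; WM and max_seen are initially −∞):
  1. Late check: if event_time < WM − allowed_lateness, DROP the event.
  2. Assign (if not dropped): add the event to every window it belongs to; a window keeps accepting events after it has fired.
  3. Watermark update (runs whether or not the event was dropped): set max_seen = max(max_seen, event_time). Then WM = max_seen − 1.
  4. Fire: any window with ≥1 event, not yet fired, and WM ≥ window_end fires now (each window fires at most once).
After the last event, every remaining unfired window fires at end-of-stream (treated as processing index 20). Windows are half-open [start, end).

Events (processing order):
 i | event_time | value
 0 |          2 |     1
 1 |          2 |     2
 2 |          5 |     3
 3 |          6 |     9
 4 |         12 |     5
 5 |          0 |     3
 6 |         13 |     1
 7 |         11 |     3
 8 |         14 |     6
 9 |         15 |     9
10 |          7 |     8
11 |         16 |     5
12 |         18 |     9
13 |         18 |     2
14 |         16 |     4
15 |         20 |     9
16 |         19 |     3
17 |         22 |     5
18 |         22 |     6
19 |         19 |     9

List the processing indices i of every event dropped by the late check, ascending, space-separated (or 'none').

5 10

i=0 t=2 v=1: → [2,5); WM=1
i=1 t=2 v=2: → [2,5); WM=1
i=2 t=5 v=3: → [5,8); WM=4
i=3 t=6 v=9: → [5,9); WM=5
i=4 t=12 v=5: → [12,15); WM=11
i=5 t=0 v=3: DROP (t<11-2); WM=11
i=6 t=13 v=1: → [12,16); WM=12
i=7 t=11 v=3: → [11,16); WM=12
i=8 t=14 v=6: → [11,17); WM=13
i=9 t=15 v=9: → [11,18); WM=14
i=10 t=7 v=8: DROP (t<14-2); WM=14
i=11 t=16 v=5: → [11,19); WM=15
i=12 t=18 v=9: → [11,21); WM=17
i=13 t=18 v=2: → [11,21); WM=17
i=14 t=16 v=4: → [11,21); WM=17
i=15 t=20 v=9: → [11,23); WM=19
i=16 t=19 v=3: → [11,23); WM=19
i=17 t=22 v=5: → [11,25); WM=21
i=18 t=22 v=6: → [11,25); WM=21
i=19 t=19 v=9: → [11,25); WM=21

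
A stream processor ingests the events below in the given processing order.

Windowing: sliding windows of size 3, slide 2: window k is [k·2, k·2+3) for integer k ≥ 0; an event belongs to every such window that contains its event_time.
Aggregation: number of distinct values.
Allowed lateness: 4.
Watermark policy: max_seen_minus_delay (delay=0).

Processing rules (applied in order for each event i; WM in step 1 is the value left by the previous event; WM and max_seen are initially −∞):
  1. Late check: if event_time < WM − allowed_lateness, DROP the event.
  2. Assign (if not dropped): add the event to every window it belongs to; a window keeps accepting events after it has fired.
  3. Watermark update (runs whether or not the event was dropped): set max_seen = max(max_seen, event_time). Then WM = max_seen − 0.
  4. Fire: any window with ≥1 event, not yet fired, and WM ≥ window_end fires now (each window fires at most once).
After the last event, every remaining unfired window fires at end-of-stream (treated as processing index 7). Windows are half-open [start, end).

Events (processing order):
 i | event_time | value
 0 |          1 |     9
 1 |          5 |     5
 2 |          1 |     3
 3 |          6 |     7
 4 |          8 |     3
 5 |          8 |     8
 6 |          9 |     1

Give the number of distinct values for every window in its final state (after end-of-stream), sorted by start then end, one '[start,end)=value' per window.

i=0 t=1 v=9: → [0,3); WM=1
i=1 t=5 v=5: → [4,7); WM=5; [0,3) fires=1
i=2 t=1 v=3: → [0,3); WM=5
i=3 t=6 v=7: → [6,9),[4,7); WM=6
i=4 t=8 v=3: → [8,11),[6,9); WM=8; [4,7) fires=2
i=5 t=8 v=8: → [8,11),[6,9); WM=8
i=6 t=9 v=1: → [8,11); WM=9; [6,9) fires=3

[0,3)=2 [4,7)=2 [6,9)=3 [8,11)=3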